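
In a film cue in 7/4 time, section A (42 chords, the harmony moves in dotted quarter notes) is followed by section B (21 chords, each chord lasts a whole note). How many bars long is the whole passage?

21 bars

A: 42 × 1.5 = 63 beats = 9 bars.
B: 21 × 4 = 84 beats = 12 bars.
Total: 9 + 12 = 21 bars.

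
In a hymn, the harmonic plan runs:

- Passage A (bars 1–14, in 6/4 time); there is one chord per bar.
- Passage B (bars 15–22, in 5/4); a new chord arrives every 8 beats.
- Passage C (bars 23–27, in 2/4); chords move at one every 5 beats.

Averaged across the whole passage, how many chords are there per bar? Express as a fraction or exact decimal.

A: 14 bars of 6 beats is 84 beats; at 6 beats each that's 14 chords.
B: 8 bars of 5 beats is 40 beats; at 8 beats each that's 5 chords.
C: 5 bars of 2 beats is 10 beats; at 5 beats each that's 2 chords.
Overall: 21 chords over 27 bars → 21/27 = 7/9 chords per bar.

7/9 chords per bar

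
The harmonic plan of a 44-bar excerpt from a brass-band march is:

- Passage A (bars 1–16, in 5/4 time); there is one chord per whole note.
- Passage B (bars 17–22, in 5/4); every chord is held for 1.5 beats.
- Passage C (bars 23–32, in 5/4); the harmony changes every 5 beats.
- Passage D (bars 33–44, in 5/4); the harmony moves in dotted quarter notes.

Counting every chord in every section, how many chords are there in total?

90 chords

A: 16·5 = 80 beats, 80/4 = 20 chords.
B: 6·5 = 30 beats, 30/1.5 = 20 chords.
C: 10·5 = 50 beats, 50/5 = 10 chords.
D: 12·5 = 60 beats, 60/1.5 = 40 chords.
Total: 20 + 20 + 10 + 40 = 90.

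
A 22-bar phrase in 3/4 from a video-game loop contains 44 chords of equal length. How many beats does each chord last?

22 bars × 3 beats/bar = 66 beats total.
66 beats ÷ 44 chords = 1.5 beats per chord.
(That is a dotted quarter note.)

1.5 beats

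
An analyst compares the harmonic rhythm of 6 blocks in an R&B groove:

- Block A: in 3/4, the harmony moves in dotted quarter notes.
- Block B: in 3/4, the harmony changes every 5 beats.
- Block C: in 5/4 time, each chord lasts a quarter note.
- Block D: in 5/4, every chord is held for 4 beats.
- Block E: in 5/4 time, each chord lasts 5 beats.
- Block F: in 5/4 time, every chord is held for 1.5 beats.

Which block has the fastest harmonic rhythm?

Block C

A: 3 beats/bar ÷ 1.5 beats/chord = 2 chords/bar.
B: 3 beats/bar ÷ 5 beats/chord = 0.6 chords/bar.
C: 5 beats/bar ÷ 1 beat/chord = 5 chords/bar.
D: 5 beats/bar ÷ 4 beats/chord = 1.25 chords/bar.
E: 5 beats/bar ÷ 5 beats/chord = 1 chord/bar.
F: 5 beats/bar ÷ 1.5 beats/chord = 10/3 chords/bar.
Fastest is C at 5 chords/bar.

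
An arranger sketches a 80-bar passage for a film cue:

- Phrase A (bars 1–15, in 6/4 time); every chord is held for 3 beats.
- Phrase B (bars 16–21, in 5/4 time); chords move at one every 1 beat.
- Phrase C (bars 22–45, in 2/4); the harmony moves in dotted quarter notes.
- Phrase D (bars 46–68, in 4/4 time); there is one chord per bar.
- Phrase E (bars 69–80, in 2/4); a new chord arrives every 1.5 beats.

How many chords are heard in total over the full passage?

131 chords

A: 15·6 = 90 beats, 90/3 = 30 chords.
B: 6·5 = 30 beats, 30/1 = 30 chords.
C: 24·2 = 48 beats, 48/1.5 = 32 chords.
D: 23·4 = 92 beats, 92/4 = 23 chords.
E: 12·2 = 24 beats, 24/1.5 = 16 chords.
Total: 30 + 30 + 32 + 23 + 16 = 131.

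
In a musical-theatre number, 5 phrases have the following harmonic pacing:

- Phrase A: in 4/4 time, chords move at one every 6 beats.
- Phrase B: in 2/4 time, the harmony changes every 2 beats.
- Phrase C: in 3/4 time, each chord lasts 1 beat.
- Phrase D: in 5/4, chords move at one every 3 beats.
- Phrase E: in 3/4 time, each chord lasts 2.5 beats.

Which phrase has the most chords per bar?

A: 4/6 = 2/3 chords/bar.
B: 2/2 = 1 chord/bar.
C: 3/1 = 3 chords/bar.
D: 5/3 = 5/3 chords/bar.
E: 3/2.5 = 1.2 chords/bar.
Fastest is C at 3 chords/bar.

Phrase C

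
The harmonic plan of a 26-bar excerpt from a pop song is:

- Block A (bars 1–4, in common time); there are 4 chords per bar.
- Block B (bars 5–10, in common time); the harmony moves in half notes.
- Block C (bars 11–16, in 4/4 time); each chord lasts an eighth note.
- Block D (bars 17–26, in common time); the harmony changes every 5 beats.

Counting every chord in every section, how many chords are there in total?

A has 16 beats and chords last 1 each, so 16 chords.
B has 24 beats and chords last 2 each, so 12 chords.
C has 24 beats and chords last 0.5 each, so 48 chords.
D has 40 beats and chords last 5 each, so 8 chords.
Total: 16 + 12 + 48 + 8 = 84.

84 chords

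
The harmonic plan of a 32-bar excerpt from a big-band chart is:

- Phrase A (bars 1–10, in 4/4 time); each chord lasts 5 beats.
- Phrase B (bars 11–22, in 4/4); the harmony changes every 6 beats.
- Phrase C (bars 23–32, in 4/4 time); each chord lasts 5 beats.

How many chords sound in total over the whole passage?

24 chords

A: 10·4 = 40 beats, 40/5 = 8 chords.
B: 12·4 = 48 beats, 48/6 = 8 chords.
C: 10·4 = 40 beats, 40/5 = 8 chords.
Total: 8 + 8 + 8 = 24.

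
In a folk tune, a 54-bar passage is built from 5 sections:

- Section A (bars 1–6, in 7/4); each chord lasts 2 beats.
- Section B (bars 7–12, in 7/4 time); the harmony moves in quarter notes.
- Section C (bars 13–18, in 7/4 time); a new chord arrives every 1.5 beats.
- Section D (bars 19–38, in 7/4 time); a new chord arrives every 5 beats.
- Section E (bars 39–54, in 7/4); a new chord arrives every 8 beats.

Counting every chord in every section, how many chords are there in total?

A: 6·7 = 42 beats, 42/2 = 21 chords.
B: 6·7 = 42 beats, 42/1 = 42 chords.
C: 6·7 = 42 beats, 42/1.5 = 28 chords.
D: 20·7 = 140 beats, 140/5 = 28 chords.
E: 16·7 = 112 beats, 112/8 = 14 chords.
Total: 21 + 42 + 28 + 28 + 14 = 133.

133 chords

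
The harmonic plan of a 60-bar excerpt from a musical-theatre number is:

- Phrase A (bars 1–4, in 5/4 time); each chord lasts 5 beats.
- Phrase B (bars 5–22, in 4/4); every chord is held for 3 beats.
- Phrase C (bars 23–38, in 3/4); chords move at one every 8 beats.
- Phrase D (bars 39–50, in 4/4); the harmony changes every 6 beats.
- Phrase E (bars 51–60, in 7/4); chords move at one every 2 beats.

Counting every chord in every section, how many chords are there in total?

A: 4 bars × 5 beats = 20 beats; 5 beats/chord → 4 chords.
B: 18 bars × 4 beats = 72 beats; 3 beats/chord → 24 chords.
C: 16 bars × 3 beats = 48 beats; 8 beats/chord → 6 chords.
D: 12 bars × 4 beats = 48 beats; 6 beats/chord → 8 chords.
E: 10 bars × 7 beats = 70 beats; 2 beats/chord → 35 chords.
Total: 4 + 24 + 6 + 8 + 35 = 77.

77 chords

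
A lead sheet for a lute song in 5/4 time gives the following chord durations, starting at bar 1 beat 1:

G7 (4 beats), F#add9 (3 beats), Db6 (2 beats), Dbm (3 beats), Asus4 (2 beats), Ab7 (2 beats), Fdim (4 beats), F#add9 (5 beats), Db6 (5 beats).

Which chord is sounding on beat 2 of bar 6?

Db6

Beat 2 of bar 6 is beat (6−1)×5 + 2 = 27 overall.
Running totals: G7 ends at 4, F#add9 ends at 7, Db6 ends at 9, Dbm ends at 12, Asus4 ends at 14, Ab7 ends at 16, Fdim ends at 20, F#add9 ends at 25, Db6 ends at 30.
Beat 27 falls within Db6.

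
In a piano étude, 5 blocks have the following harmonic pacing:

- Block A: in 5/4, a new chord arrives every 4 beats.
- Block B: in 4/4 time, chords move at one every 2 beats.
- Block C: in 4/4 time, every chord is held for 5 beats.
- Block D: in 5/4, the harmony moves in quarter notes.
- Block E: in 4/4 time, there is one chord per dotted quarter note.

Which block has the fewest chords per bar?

Block C

A: each chord is 4 beats in 5/4, so 1.25 per bar.
B: each chord is 2 beats in 4/4, so 2 per bar.
C: each chord is 5 beats in 4/4, so 0.8 per bar.
D: each chord is 1 beat in 5/4, so 5 per bar.
E: each chord is 1.5 beats in 4/4, so 8/3 per bar.
Slowest is C at 0.8 chords/bar.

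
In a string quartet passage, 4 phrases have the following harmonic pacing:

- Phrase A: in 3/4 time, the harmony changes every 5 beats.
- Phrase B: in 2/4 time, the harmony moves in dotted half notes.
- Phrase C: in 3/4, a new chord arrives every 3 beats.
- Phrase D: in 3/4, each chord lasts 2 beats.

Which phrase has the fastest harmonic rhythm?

Phrase D

A: 3 beats/bar ÷ 5 beats/chord = 0.6 chords/bar.
B: 2 beats/bar ÷ 3 beats/chord = 2/3 chords/bar.
C: 3 beats/bar ÷ 3 beats/chord = 1 chord/bar.
D: 3 beats/bar ÷ 2 beats/chord = 1.5 chords/bar.
Fastest is D at 1.5 chords/bar.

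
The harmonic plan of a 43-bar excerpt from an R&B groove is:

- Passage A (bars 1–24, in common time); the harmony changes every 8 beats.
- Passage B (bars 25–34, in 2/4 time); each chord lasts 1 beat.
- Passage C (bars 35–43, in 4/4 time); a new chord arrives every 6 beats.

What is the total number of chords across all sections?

A has 96 beats and chords last 8 each, so 12 chords.
B has 20 beats and chords last 1 each, so 20 chords.
C has 36 beats and chords last 6 each, so 6 chords.
Total: 12 + 20 + 6 = 38.

38 chords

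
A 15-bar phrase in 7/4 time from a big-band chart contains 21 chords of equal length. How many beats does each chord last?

5 beats

15 bars × 7 beats/bar = 105 beats total.
105 beats ÷ 21 chords = 5 beats per chord.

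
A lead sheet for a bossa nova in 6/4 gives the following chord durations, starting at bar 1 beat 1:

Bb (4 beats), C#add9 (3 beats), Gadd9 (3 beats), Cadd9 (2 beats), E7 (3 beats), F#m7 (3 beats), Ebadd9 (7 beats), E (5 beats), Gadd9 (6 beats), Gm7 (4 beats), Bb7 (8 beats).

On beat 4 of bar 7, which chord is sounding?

Gm7

Beat 4 of bar 7 is beat (7−1)×6 + 4 = 40 overall.
Running totals: Bb ends at 4, C#add9 ends at 7, Gadd9 ends at 10, Cadd9 ends at 12, E7 ends at 15, F#m7 ends at 18, Ebadd9 ends at 25, E ends at 30, Gadd9 ends at 36, Gm7 ends at 40.
Beat 40 falls within Gm7.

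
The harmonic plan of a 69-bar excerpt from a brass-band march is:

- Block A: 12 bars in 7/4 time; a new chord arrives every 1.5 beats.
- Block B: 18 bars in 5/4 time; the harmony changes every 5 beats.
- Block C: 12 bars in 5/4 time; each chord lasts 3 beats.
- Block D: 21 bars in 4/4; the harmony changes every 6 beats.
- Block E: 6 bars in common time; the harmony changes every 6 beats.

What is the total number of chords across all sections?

112 chords

A: 12 bars × 7 beats = 84 beats; 1.5 beats/chord → 56 chords.
B: 18 bars × 5 beats = 90 beats; 5 beats/chord → 18 chords.
C: 12 bars × 5 beats = 60 beats; 3 beats/chord → 20 chords.
D: 21 bars × 4 beats = 84 beats; 6 beats/chord → 14 chords.
E: 6 bars × 4 beats = 24 beats; 6 beats/chord → 4 chords.
Total: 56 + 18 + 20 + 14 + 4 = 112.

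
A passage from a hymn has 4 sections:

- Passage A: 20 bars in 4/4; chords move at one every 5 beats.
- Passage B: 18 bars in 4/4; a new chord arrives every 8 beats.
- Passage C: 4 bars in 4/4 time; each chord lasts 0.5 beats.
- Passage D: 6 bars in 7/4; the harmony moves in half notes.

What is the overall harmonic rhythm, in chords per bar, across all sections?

A: 20 × 4 = 80 beats ÷ 5 = 16 chords.
B: 18 × 4 = 72 beats ÷ 8 = 9 chords.
C: 4 × 4 = 16 beats ÷ 0.5 = 32 chords.
D: 6 × 7 = 42 beats ÷ 2 = 21 chords.
Overall: 78 chords over 48 bars → 78/48 = 1.625 chords per bar.

1.625 chords per bar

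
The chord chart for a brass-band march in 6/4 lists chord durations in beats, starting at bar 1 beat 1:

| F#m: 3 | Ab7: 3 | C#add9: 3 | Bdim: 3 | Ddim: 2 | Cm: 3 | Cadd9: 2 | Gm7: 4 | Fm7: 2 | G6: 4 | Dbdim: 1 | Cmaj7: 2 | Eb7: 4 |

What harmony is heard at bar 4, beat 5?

Beat 5 of bar 4 is beat (4−1)×6 + 5 = 23 overall.
Running totals: F#m ends at 3, Ab7 ends at 6, C#add9 ends at 9, Bdim ends at 12, Ddim ends at 14, Cm ends at 17, Cadd9 ends at 19, Gm7 ends at 23.
Beat 23 falls within Gm7.

Gm7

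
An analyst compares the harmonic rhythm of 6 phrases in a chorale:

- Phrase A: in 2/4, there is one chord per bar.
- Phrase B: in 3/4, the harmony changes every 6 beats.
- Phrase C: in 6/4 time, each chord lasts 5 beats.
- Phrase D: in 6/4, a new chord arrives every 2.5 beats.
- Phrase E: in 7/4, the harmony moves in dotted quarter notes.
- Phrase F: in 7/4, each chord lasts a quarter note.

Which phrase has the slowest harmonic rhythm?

A: 2 beats/bar ÷ 2 beats/chord = 1 chord/bar.
B: 3 beats/bar ÷ 6 beats/chord = 0.5 chords/bar.
C: 6 beats/bar ÷ 5 beats/chord = 1.2 chords/bar.
D: 6 beats/bar ÷ 2.5 beats/chord = 2.4 chords/bar.
E: 7 beats/bar ÷ 1.5 beats/chord = 14/3 chords/bar.
F: 7 beats/bar ÷ 1 beat/chord = 7 chords/bar.
Slowest is B at 0.5 chords/bar.

Phrase B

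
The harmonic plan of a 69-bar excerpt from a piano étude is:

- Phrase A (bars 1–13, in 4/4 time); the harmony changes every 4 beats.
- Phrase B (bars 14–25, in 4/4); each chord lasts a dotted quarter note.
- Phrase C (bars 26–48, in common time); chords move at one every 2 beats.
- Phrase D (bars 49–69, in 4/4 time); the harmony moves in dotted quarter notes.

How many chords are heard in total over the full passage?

147 chords

A: 13 bars × 4 beats = 52 beats; 4 beats/chord → 13 chords.
B: 12 bars × 4 beats = 48 beats; 1.5 beats/chord → 32 chords.
C: 23 bars × 4 beats = 92 beats; 2 beats/chord → 46 chords.
D: 21 bars × 4 beats = 84 beats; 1.5 beats/chord → 56 chords.
Total: 13 + 32 + 46 + 56 = 147.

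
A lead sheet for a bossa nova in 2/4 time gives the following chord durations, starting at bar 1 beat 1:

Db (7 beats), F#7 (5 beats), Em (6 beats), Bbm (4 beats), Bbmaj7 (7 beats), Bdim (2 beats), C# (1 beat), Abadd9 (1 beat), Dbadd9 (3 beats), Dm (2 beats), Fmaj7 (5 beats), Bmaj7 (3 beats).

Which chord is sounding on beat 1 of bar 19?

Dm

Beat 1 of bar 19 is beat (19−1)×2 + 1 = 37 overall.
Running totals: Db ends at 7, F#7 ends at 12, Em ends at 18, Bbm ends at 22, Bbmaj7 ends at 29, Bdim ends at 31, C# ends at 32, Abadd9 ends at 33, Dbadd9 ends at 36, Dm ends at 38.
Beat 37 falls within Dm.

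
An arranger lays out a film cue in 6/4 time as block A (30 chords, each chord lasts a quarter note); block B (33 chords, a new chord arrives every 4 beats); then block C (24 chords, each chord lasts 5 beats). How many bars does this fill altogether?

47 bars

A: 30 × 1 = 30 beats = 5 bars.
B: 33 × 4 = 132 beats = 22 bars.
C: 24 × 5 = 120 beats = 20 bars.
Total: 5 + 22 + 20 = 47 bars.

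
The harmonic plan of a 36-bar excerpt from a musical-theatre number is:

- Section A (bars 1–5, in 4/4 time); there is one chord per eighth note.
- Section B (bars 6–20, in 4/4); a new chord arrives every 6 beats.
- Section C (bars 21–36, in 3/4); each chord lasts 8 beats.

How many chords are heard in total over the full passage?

56 chords

A has 20 beats and chords last 0.5 each, so 40 chords.
B has 60 beats and chords last 6 each, so 10 chords.
C has 48 beats and chords last 8 each, so 6 chords.
Total: 40 + 10 + 6 = 56.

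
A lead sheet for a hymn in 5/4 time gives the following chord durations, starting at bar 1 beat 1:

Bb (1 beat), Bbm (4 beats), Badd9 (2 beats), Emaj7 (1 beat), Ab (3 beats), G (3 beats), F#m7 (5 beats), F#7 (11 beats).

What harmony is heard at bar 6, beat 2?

F#7

Beat 2 of bar 6 is beat (6−1)×5 + 2 = 27 overall.
Running totals: Bb ends at 1, Bbm ends at 5, Badd9 ends at 7, Emaj7 ends at 8, Ab ends at 11, G ends at 14, F#m7 ends at 19, F#7 ends at 30.
Beat 27 falls within F#7.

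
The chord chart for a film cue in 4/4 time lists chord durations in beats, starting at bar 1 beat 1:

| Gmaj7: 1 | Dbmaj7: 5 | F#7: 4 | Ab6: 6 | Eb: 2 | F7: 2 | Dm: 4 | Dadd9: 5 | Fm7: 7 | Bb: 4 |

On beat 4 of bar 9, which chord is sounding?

Beat 4 of bar 9 is beat (9−1)×4 + 4 = 36 overall.
Running totals: Gmaj7 ends at 1, Dbmaj7 ends at 6, F#7 ends at 10, Ab6 ends at 16, Eb ends at 18, F7 ends at 20, Dm ends at 24, Dadd9 ends at 29, Fm7 ends at 36.
Beat 36 falls within Fm7.

Fm7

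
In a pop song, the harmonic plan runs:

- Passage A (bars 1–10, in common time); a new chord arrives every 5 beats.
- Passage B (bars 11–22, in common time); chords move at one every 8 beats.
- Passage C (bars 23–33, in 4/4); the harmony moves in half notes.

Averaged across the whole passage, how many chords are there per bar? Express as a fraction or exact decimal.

12/11 chords per bar

A: 10 bars of 4 beats is 40 beats; at 5 beats each that's 8 chords.
B: 12 bars of 4 beats is 48 beats; at 8 beats each that's 6 chords.
C: 11 bars of 4 beats is 44 beats; at 2 beats each that's 22 chords.
Overall: 36 chords over 33 bars → 36/33 = 12/11 chords per bar.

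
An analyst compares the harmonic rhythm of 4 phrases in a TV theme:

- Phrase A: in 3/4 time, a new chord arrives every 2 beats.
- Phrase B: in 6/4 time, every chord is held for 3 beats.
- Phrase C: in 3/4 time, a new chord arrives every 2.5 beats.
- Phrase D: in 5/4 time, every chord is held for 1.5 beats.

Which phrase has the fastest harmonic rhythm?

A: each chord is 2 beats in 3/4, so 1.5 per bar.
B: each chord is 3 beats in 6/4, so 2 per bar.
C: each chord is 2.5 beats in 3/4, so 1.2 per bar.
D: each chord is 1.5 beats in 5/4, so 10/3 per bar.
Fastest is D at 10/3 chords/bar.

Phrase D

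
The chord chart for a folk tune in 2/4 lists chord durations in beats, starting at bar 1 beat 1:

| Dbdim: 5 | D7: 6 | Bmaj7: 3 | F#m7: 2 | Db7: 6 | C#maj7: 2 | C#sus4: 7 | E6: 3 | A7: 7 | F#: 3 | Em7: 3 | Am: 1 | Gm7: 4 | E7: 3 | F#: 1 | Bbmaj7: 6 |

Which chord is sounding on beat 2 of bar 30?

Bbmaj7

Beat 2 of bar 30 is beat (30−1)×2 + 2 = 60 overall.
Running totals: Dbdim ends at 5, D7 ends at 11, Bmaj7 ends at 14, F#m7 ends at 16, Db7 ends at 22, C#maj7 ends at 24, C#sus4 ends at 31, E6 ends at 34, A7 ends at 41, F# ends at 44, Em7 ends at 47, Am ends at 48, Gm7 ends at 52, E7 ends at 55, F# ends at 56, Bbmaj7 ends at 62.
Beat 60 falls within Bbmaj7.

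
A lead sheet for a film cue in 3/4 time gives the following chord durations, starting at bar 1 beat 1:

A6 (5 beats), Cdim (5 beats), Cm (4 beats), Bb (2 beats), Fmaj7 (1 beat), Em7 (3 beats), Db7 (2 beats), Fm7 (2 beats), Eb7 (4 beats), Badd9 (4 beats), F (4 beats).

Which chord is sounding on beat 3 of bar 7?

Beat 3 of bar 7 is beat (7−1)×3 + 3 = 21 overall.
Running totals: A6 ends at 5, Cdim ends at 10, Cm ends at 14, Bb ends at 16, Fmaj7 ends at 17, Em7 ends at 20, Db7 ends at 22.
Beat 21 falls within Db7.

Db7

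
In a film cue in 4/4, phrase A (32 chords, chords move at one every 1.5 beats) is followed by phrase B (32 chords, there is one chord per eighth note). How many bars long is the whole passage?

16 bars

A: 32 × 1.5 = 48 beats = 12 bars.
B: 32 × 0.5 = 16 beats = 4 bars.
Total: 12 + 4 = 16 bars.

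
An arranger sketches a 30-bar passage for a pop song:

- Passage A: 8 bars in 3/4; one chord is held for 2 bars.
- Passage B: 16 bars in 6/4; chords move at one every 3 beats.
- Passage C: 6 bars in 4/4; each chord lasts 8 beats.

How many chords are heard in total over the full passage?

39 chords

A: 8 bars × 3 beats = 24 beats; 6 beats/chord → 4 chords.
B: 16 bars × 6 beats = 96 beats; 3 beats/chord → 32 chords.
C: 6 bars × 4 beats = 24 beats; 8 beats/chord → 3 chords.
Total: 4 + 32 + 3 = 39.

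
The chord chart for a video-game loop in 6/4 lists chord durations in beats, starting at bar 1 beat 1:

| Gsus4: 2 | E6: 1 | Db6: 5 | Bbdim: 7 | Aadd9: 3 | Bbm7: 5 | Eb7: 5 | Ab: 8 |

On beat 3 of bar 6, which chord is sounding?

Ab

Beat 3 of bar 6 is beat (6−1)×6 + 3 = 33 overall.
Running totals: Gsus4 ends at 2, E6 ends at 3, Db6 ends at 8, Bbdim ends at 15, Aadd9 ends at 18, Bbm7 ends at 23, Eb7 ends at 28, Ab ends at 36.
Beat 33 falls within Ab.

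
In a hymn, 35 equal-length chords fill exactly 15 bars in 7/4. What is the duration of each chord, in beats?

3 beats

15 bars × 7 beats/bar = 105 beats total.
105 beats ÷ 35 chords = 3 beats per chord.
(That is a dotted half note.)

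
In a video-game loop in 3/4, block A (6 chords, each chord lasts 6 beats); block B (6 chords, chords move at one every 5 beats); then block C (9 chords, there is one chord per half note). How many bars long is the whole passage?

A: 6 × 6 = 36 beats = 12 bars.
B: 6 × 5 = 30 beats = 10 bars.
C: 9 × 2 = 18 beats = 6 bars.
Total: 12 + 10 + 6 = 28 bars.

28 bars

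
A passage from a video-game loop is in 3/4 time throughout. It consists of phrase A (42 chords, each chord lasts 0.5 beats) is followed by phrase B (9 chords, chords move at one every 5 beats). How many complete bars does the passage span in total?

22 bars

A: 42 × 0.5 = 21 beats = 7 bars.
B: 9 × 5 = 45 beats = 15 bars.
Total: 7 + 15 = 22 bars.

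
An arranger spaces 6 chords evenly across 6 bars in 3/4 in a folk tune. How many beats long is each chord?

3 beats

6 bars × 3 beats/bar = 18 beats total.
18 beats ÷ 6 chords = 3 beats per chord.
(That is a dotted half note.)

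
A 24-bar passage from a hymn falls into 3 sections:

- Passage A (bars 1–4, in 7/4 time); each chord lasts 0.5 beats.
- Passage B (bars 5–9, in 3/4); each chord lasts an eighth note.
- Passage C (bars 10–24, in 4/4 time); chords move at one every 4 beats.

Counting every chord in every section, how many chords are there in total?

101 chords

A: 4·7 = 28 beats, 28/0.5 = 56 chords.
B: 5·3 = 15 beats, 15/0.5 = 30 chords.
C: 15·4 = 60 beats, 60/4 = 15 chords.
Total: 56 + 30 + 15 = 101.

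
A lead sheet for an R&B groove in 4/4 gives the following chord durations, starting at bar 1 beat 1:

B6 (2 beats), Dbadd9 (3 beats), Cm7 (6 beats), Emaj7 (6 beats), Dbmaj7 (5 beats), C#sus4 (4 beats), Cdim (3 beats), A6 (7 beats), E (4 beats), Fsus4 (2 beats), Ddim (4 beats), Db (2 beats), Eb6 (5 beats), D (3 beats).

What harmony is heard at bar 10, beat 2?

E

Beat 2 of bar 10 is beat (10−1)×4 + 2 = 38 overall.
Running totals: B6 ends at 2, Dbadd9 ends at 5, Cm7 ends at 11, Emaj7 ends at 17, Dbmaj7 ends at 22, C#sus4 ends at 26, Cdim ends at 29, A6 ends at 36, E ends at 40.
Beat 38 falls within E.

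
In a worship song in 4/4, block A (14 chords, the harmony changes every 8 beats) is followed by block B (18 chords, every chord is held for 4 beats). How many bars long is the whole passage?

46 bars

A: 14 × 8 = 112 beats = 28 bars.
B: 18 × 4 = 72 beats = 18 bars.
Total: 28 + 18 = 46 bars.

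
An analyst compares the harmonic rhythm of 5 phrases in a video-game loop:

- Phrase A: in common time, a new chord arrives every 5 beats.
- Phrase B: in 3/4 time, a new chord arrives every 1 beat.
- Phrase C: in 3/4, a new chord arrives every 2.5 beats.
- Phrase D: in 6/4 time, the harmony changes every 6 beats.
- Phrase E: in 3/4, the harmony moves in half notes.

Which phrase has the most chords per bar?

A: 4 beats/bar ÷ 5 beats/chord = 0.8 chords/bar.
B: 3 beats/bar ÷ 1 beat/chord = 3 chords/bar.
C: 3 beats/bar ÷ 2.5 beats/chord = 1.2 chords/bar.
D: 6 beats/bar ÷ 6 beats/chord = 1 chord/bar.
E: 3 beats/bar ÷ 2 beats/chord = 1.5 chords/bar.
Fastest is B at 3 chords/bar.

Phrase B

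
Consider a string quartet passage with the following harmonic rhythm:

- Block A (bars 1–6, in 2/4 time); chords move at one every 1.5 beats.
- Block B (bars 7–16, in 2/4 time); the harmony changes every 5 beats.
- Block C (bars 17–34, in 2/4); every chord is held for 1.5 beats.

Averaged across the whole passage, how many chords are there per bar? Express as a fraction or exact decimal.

A: 6 × 2 = 12 beats ÷ 1.5 = 8 chords.
B: 10 × 2 = 20 beats ÷ 5 = 4 chords.
C: 18 × 2 = 36 beats ÷ 1.5 = 24 chords.
Overall: 36 chords over 34 bars → 36/34 = 18/17 chords per bar.

18/17 chords per bar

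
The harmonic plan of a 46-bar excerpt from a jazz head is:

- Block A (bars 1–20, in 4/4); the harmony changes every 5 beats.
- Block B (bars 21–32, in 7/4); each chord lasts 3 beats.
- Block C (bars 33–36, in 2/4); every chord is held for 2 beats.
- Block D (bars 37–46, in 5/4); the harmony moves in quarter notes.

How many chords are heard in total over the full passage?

98 chords

A: 20 bars × 4 beats = 80 beats; 5 beats/chord → 16 chords.
B: 12 bars × 7 beats = 84 beats; 3 beats/chord → 28 chords.
C: 4 bars × 2 beats = 8 beats; 2 beats/chord → 4 chords.
D: 10 bars × 5 beats = 50 beats; 1 beat/chord → 50 chords.
Total: 16 + 28 + 4 + 50 = 98.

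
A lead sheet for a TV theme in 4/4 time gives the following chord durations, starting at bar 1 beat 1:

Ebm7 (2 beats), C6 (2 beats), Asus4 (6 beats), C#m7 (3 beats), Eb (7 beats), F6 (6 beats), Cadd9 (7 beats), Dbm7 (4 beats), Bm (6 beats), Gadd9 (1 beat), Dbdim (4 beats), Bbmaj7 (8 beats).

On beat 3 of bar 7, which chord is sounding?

Cadd9

Beat 3 of bar 7 is beat (7−1)×4 + 3 = 27 overall.
Running totals: Ebm7 ends at 2, C6 ends at 4, Asus4 ends at 10, C#m7 ends at 13, Eb ends at 20, F6 ends at 26, Cadd9 ends at 33.
Beat 27 falls within Cadd9.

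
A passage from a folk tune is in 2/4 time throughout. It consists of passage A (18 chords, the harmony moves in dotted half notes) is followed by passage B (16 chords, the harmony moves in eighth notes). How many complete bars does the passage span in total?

31 bars

A: 18 × 3 = 54 beats = 27 bars.
B: 16 × 0.5 = 8 beats = 4 bars.
Total: 27 + 4 = 31 bars.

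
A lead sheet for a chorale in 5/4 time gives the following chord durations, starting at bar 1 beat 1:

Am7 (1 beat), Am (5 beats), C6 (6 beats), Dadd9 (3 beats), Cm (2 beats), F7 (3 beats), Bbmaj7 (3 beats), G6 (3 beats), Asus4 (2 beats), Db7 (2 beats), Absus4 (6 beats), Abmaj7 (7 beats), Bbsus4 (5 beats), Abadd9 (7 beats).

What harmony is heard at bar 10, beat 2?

Bbsus4

Beat 2 of bar 10 is beat (10−1)×5 + 2 = 47 overall.
Running totals: Am7 ends at 1, Am ends at 6, C6 ends at 12, Dadd9 ends at 15, Cm ends at 17, F7 ends at 20, Bbmaj7 ends at 23, G6 ends at 26, Asus4 ends at 28, Db7 ends at 30, Absus4 ends at 36, Abmaj7 ends at 43, Bbsus4 ends at 48.
Beat 47 falls within Bbsus4.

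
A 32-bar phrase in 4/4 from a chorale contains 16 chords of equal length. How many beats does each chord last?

32 bars × 4 beats/bar = 128 beats total.
128 beats ÷ 16 chords = 8 beats per chord.

8 beats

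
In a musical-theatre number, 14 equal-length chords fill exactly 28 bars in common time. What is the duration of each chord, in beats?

28 bars × 4 beats/bar = 112 beats total.
112 beats ÷ 14 chords = 8 beats per chord.

8 beats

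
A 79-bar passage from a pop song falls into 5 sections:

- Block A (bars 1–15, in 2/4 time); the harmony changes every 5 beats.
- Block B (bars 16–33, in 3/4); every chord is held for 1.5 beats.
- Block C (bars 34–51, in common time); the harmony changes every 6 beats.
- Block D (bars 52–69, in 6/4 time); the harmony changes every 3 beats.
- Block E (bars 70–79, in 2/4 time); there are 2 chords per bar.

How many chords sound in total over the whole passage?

110 chords

A: 15·2 = 30 beats, 30/5 = 6 chords.
B: 18·3 = 54 beats, 54/1.5 = 36 chords.
C: 18·4 = 72 beats, 72/6 = 12 chords.
D: 18·6 = 108 beats, 108/3 = 36 chords.
E: 10·2 = 20 beats, 20/1 = 20 chords.
Total: 6 + 36 + 12 + 36 + 20 = 110.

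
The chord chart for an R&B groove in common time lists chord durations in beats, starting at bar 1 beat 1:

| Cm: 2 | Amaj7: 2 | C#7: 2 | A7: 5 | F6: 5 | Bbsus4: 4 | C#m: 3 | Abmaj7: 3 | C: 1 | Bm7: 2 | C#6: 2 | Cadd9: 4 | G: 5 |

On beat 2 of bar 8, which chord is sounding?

Beat 2 of bar 8 is beat (8−1)×4 + 2 = 30 overall.
Running totals: Cm ends at 2, Amaj7 ends at 4, C#7 ends at 6, A7 ends at 11, F6 ends at 16, Bbsus4 ends at 20, C#m ends at 23, Abmaj7 ends at 26, C ends at 27, Bm7 ends at 29, C#6 ends at 31.
Beat 30 falls within C#6.

C#6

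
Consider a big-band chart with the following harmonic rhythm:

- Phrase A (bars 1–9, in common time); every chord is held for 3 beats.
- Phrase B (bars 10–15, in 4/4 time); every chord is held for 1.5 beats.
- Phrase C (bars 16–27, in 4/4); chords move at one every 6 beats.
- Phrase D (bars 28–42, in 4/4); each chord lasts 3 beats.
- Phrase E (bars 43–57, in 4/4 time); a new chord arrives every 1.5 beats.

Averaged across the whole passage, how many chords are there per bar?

32/19 chords per bar

A: 9 bars of 4 beats is 36 beats; at 3 beats each that's 12 chords.
B: 6 bars of 4 beats is 24 beats; at 1.5 beats each that's 16 chords.
C: 12 bars of 4 beats is 48 beats; at 6 beats each that's 8 chords.
D: 15 bars of 4 beats is 60 beats; at 3 beats each that's 20 chords.
E: 15 bars of 4 beats is 60 beats; at 1.5 beats each that's 40 chords.
Overall: 96 chords over 57 bars → 96/57 = 32/19 chords per bar.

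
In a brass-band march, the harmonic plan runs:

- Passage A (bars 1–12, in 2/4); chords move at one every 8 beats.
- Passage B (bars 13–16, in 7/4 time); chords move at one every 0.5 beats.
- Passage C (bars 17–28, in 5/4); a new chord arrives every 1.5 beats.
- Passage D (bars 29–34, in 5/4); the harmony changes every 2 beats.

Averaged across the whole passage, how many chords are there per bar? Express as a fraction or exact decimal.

57/17 chords per bar

A: 12 × 2 = 24 beats ÷ 8 = 3 chords.
B: 4 × 7 = 28 beats ÷ 0.5 = 56 chords.
C: 12 × 5 = 60 beats ÷ 1.5 = 40 chords.
D: 6 × 5 = 30 beats ÷ 2 = 15 chords.
Overall: 114 chords over 34 bars → 114/34 = 57/17 chords per bar.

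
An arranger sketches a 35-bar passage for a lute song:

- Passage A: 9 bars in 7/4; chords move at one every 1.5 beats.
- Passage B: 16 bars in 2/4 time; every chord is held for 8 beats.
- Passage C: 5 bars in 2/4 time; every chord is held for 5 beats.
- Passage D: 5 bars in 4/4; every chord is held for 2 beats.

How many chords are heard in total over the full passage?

58 chords

A has 63 beats and chords last 1.5 each, so 42 chords.
B has 32 beats and chords last 8 each, so 4 chords.
C has 10 beats and chords last 5 each, so 2 chords.
D has 20 beats and chords last 2 each, so 10 chords.
Total: 42 + 4 + 2 + 10 = 58.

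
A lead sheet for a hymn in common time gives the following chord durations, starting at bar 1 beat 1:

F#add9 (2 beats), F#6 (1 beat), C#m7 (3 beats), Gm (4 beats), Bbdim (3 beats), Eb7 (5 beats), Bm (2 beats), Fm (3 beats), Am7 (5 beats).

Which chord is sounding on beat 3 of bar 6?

Fm

Beat 3 of bar 6 is beat (6−1)×4 + 3 = 23 overall.
Running totals: F#add9 ends at 2, F#6 ends at 3, C#m7 ends at 6, Gm ends at 10, Bbdim ends at 13, Eb7 ends at 18, Bm ends at 20, Fm ends at 23.
Beat 23 falls within Fm.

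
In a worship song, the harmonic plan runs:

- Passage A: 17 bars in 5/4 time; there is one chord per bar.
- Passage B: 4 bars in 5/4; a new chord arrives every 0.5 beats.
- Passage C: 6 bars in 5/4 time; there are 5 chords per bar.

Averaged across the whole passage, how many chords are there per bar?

29/9 chords per bar

A: 17 × 5 = 85 beats ÷ 5 = 17 chords.
B: 4 × 5 = 20 beats ÷ 0.5 = 40 chords.
C: 6 × 5 = 30 beats ÷ 1 = 30 chords.
Overall: 87 chords over 27 bars → 87/27 = 29/9 chords per bar.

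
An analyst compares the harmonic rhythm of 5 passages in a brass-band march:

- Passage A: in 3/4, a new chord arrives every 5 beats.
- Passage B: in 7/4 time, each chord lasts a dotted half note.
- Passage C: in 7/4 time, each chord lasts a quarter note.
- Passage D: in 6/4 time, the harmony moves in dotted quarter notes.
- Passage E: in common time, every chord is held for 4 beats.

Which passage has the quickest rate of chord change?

A: 3 beats/bar ÷ 5 beats/chord = 0.6 chords/bar.
B: 7 beats/bar ÷ 3 beats/chord = 7/3 chords/bar.
C: 7 beats/bar ÷ 1 beat/chord = 7 chords/bar.
D: 6 beats/bar ÷ 1.5 beats/chord = 4 chords/bar.
E: 4 beats/bar ÷ 4 beats/chord = 1 chord/bar.
Fastest is C at 7 chords/bar.

Passage C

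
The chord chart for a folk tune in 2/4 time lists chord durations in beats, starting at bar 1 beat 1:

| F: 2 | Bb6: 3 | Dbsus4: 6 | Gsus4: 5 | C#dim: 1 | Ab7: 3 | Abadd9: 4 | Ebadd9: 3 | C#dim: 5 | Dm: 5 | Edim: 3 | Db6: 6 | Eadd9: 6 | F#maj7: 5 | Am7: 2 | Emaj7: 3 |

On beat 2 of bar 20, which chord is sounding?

Beat 2 of bar 20 is beat (20−1)×2 + 2 = 40 overall.
Running totals: F ends at 2, Bb6 ends at 5, Dbsus4 ends at 11, Gsus4 ends at 16, C#dim ends at 17, Ab7 ends at 20, Abadd9 ends at 24, Ebadd9 ends at 27, C#dim ends at 32, Dm ends at 37, Edim ends at 40.
Beat 40 falls within Edim.

Edim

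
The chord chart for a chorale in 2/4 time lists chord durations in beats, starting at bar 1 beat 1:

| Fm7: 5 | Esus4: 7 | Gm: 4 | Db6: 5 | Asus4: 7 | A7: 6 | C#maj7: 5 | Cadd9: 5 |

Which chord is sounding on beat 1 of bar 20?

Beat 1 of bar 20 is beat (20−1)×2 + 1 = 39 overall.
Running totals: Fm7 ends at 5, Esus4 ends at 12, Gm ends at 16, Db6 ends at 21, Asus4 ends at 28, A7 ends at 34, C#maj7 ends at 39.
Beat 39 falls within C#maj7.

C#maj7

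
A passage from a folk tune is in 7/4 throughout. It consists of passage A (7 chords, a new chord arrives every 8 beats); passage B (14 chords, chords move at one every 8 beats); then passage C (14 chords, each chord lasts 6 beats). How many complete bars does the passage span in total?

36 bars

A: 7 × 8 = 56 beats = 8 bars.
B: 14 × 8 = 112 beats = 16 bars.
C: 14 × 6 = 84 beats = 12 bars.
Total: 8 + 16 + 12 = 36 bars.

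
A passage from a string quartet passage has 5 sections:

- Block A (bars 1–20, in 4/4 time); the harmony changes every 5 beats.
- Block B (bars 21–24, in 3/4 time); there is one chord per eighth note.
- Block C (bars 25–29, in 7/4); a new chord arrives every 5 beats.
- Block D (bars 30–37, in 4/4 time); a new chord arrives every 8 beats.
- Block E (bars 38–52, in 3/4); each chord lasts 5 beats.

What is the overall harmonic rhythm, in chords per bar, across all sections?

A: 20 × 4 = 80 beats ÷ 5 = 16 chords.
B: 4 × 3 = 12 beats ÷ 0.5 = 24 chords.
C: 5 × 7 = 35 beats ÷ 5 = 7 chords.
D: 8 × 4 = 32 beats ÷ 8 = 4 chords.
E: 15 × 3 = 45 beats ÷ 5 = 9 chords.
Overall: 60 chords over 52 bars → 60/52 = 15/13 chords per bar.

15/13 chords per bar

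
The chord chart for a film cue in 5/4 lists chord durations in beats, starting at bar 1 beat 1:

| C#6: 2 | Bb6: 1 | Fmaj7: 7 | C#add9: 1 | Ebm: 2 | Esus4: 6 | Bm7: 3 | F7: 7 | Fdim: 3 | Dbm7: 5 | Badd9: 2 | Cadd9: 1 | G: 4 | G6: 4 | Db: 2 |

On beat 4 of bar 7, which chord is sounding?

Dbm7

Beat 4 of bar 7 is beat (7−1)×5 + 4 = 34 overall.
Running totals: C#6 ends at 2, Bb6 ends at 3, Fmaj7 ends at 10, C#add9 ends at 11, Ebm ends at 13, Esus4 ends at 19, Bm7 ends at 22, F7 ends at 29, Fdim ends at 32, Dbm7 ends at 37.
Beat 34 falls within Dbm7.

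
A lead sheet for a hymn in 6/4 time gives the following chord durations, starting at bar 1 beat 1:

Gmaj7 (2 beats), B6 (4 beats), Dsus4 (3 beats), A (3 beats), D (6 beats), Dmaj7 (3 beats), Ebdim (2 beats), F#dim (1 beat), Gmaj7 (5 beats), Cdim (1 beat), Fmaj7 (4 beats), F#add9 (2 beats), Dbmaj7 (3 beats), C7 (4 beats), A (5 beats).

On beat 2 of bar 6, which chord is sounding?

Fmaj7

Beat 2 of bar 6 is beat (6−1)×6 + 2 = 32 overall.
Running totals: Gmaj7 ends at 2, B6 ends at 6, Dsus4 ends at 9, A ends at 12, D ends at 18, Dmaj7 ends at 21, Ebdim ends at 23, F#dim ends at 24, Gmaj7 ends at 29, Cdim ends at 30, Fmaj7 ends at 34.
Beat 32 falls within Fmaj7.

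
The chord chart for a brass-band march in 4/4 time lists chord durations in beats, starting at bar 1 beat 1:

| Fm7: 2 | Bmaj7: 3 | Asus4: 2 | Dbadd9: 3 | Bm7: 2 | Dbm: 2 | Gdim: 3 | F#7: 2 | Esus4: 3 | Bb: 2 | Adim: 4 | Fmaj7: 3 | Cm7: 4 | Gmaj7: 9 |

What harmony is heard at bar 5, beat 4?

Esus4

Beat 4 of bar 5 is beat (5−1)×4 + 4 = 20 overall.
Running totals: Fm7 ends at 2, Bmaj7 ends at 5, Asus4 ends at 7, Dbadd9 ends at 10, Bm7 ends at 12, Dbm ends at 14, Gdim ends at 17, F#7 ends at 19, Esus4 ends at 22.
Beat 20 falls within Esus4.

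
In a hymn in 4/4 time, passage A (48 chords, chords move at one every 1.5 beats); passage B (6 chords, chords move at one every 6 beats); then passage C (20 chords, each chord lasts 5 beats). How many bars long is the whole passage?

A: 48 × 1.5 = 72 beats = 18 bars.
B: 6 × 6 = 36 beats = 9 bars.
C: 20 × 5 = 100 beats = 25 bars.
Total: 18 + 9 + 25 = 52 bars.

52 bars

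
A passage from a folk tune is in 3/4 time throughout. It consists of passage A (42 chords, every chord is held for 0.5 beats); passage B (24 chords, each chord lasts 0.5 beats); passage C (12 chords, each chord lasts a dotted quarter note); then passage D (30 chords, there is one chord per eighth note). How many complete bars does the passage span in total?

A: 42 × 0.5 = 21 beats = 7 bars.
B: 24 × 0.5 = 12 beats = 4 bars.
C: 12 × 1.5 = 18 beats = 6 bars.
D: 30 × 0.5 = 15 beats = 5 bars.
Total: 7 + 4 + 6 + 5 = 22 bars.

22 bars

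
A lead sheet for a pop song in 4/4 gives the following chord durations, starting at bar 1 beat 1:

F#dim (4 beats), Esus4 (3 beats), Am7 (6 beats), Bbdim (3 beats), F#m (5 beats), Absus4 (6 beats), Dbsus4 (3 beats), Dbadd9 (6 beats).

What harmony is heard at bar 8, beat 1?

Beat 1 of bar 8 is beat (8−1)×4 + 1 = 29 overall.
Running totals: F#dim ends at 4, Esus4 ends at 7, Am7 ends at 13, Bbdim ends at 16, F#m ends at 21, Absus4 ends at 27, Dbsus4 ends at 30.
Beat 29 falls within Dbsus4.

Dbsus4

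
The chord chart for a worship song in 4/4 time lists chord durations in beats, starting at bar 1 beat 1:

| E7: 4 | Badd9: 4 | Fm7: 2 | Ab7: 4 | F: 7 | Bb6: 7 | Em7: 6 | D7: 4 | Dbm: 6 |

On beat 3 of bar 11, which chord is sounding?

Dbm

Beat 3 of bar 11 is beat (11−1)×4 + 3 = 43 overall.
Running totals: E7 ends at 4, Badd9 ends at 8, Fm7 ends at 10, Ab7 ends at 14, F ends at 21, Bb6 ends at 28, Em7 ends at 34, D7 ends at 38, Dbm ends at 44.
Beat 43 falls within Dbm.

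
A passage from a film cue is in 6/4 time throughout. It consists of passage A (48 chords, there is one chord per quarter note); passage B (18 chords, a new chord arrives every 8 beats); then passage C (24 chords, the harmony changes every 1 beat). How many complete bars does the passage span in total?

36 bars

A: 48 × 1 = 48 beats = 8 bars.
B: 18 × 8 = 144 beats = 24 bars.
C: 24 × 1 = 24 beats = 4 bars.
Total: 8 + 24 + 4 = 36 bars.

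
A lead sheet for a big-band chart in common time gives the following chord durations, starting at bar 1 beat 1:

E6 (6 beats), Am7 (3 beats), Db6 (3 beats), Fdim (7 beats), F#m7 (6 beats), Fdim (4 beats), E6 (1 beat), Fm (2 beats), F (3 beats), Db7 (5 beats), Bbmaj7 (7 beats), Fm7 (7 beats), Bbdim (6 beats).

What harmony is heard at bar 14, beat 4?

Beat 4 of bar 14 is beat (14−1)×4 + 4 = 56 overall.
Running totals: E6 ends at 6, Am7 ends at 9, Db6 ends at 12, Fdim ends at 19, F#m7 ends at 25, Fdim ends at 29, E6 ends at 30, Fm ends at 32, F ends at 35, Db7 ends at 40, Bbmaj7 ends at 47, Fm7 ends at 54, Bbdim ends at 60.
Beat 56 falls within Bbdim.

Bbdim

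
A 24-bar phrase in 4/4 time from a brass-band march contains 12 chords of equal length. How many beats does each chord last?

8 beats

24 bars × 4 beats/bar = 96 beats total.
96 beats ÷ 12 chords = 8 beats per chord.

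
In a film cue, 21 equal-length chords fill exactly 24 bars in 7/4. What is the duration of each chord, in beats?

8 beats

24 bars × 7 beats/bar = 168 beats total.
168 beats ÷ 21 chords = 8 beats per chord.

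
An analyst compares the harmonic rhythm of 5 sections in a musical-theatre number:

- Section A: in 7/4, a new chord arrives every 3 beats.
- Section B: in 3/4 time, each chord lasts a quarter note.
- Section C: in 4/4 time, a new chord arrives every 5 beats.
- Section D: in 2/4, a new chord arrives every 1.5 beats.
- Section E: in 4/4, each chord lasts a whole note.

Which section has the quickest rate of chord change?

A: 7/3 = 7/3 chords/bar.
B: 3/1 = 3 chords/bar.
C: 4/5 = 0.8 chords/bar.
D: 2/1.5 = 4/3 chords/bar.
E: 4/4 = 1 chord/bar.
Fastest is B at 3 chords/bar.

Section B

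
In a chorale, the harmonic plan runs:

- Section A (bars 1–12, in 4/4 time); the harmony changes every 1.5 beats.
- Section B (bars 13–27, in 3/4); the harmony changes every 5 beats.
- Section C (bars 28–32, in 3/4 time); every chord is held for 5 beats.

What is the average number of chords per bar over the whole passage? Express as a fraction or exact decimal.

1.375 chords per bar

A: 12 bars of 4 beats is 48 beats; at 1.5 beats each that's 32 chords.
B: 15 bars of 3 beats is 45 beats; at 5 beats each that's 9 chords.
C: 5 bars of 3 beats is 15 beats; at 5 beats each that's 3 chords.
Overall: 44 chords over 32 bars → 44/32 = 1.375 chords per bar.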